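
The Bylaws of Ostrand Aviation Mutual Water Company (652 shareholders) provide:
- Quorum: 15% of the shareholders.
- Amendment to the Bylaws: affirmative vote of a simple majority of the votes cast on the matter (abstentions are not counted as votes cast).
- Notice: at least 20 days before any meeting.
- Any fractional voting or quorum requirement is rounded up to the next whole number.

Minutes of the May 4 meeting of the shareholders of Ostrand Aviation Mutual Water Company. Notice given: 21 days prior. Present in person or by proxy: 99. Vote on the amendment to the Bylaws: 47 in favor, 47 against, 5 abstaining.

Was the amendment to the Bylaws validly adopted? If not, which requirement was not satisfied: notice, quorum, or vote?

Notice: 21 days given; 20 required. Satisfied.
Quorum: 15% of 652 = 97.80, rounded up to 98; 99 present. Satisfied.
Vote: requires a majority of the votes cast (99 − 5 abstaining = 94); a majority of 94 is 48, so 48 needed; 47 in favor. Not satisfied.

Invalid — vote requirement not satisfied.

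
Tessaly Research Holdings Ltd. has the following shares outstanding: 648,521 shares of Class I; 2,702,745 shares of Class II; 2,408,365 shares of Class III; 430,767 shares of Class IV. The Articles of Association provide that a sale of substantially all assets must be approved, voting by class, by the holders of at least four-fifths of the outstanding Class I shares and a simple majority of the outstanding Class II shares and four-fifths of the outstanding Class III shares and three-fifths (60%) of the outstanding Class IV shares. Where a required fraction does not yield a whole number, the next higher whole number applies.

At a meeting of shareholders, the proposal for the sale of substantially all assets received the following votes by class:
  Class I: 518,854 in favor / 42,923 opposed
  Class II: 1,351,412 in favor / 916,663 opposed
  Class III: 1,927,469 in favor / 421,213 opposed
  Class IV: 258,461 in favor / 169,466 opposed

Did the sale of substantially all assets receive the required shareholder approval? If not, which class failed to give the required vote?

Approved — every class gave the required vote.

Class I: 4/5 of 648521 = 518816.80, rounded up to 518817; 518,817 required, 518,854 in favor — approved.
Class II: a majority of 2702745 is 1351373; 1,351,373 required, 1,351,412 in favor — approved.
Class III: 4/5 of 2408365 = 1926692; 1,926,692 required, 1,927,469 in favor — approved.
Class IV: 3/5 of 430767 = 258460.20, rounded up to 258461; 258,461 required, 258,461 in favor — approved.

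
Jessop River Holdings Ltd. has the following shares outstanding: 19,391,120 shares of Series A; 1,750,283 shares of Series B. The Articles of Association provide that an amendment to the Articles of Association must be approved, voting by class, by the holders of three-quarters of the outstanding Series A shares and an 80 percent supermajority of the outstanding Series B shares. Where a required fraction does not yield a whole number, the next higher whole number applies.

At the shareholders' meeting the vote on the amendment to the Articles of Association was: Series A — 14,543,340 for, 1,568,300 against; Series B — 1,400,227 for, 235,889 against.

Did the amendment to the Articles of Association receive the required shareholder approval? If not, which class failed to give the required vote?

Approved — every class gave the required vote.

Series A: 3/4 of 19391120 = 14543340; 14,543,340 required, 14,543,340 in favor — approved.
Series B: 4/5 of 1750283 = 1400226.40, rounded up to 1400227; 1,400,227 required, 1,400,227 in favor — approved.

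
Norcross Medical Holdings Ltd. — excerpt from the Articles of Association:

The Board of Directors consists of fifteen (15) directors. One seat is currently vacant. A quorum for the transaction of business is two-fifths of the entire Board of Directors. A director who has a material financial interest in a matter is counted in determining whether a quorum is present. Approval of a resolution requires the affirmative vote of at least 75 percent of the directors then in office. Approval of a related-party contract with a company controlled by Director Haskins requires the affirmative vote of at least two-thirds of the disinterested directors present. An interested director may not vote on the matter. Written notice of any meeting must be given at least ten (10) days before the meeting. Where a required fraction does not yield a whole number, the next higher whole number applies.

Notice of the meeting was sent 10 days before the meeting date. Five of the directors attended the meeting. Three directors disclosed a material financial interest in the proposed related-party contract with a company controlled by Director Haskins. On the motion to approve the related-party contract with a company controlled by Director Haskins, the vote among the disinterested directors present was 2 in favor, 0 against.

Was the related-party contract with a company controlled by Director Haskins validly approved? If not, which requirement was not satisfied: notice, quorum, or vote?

Notice: 10 days given; 10 required (10 ≥ 10). Satisfied.
Quorum: 5 present (interested directors count toward quorum); quorum is 6. Not satisfied.
Vote: the related-party contract with a company controlled by Director Haskins requires two-thirds of the disinterested directors present (5 − 3 = 2). 2/3 of 2 = 1.33, rounded up to 2, so 2 affirmative votes are needed; 2 voted in favor. Satisfied. (Moot — without a quorum no business can be validly transacted.)

Invalid — quorum requirement not satisfied.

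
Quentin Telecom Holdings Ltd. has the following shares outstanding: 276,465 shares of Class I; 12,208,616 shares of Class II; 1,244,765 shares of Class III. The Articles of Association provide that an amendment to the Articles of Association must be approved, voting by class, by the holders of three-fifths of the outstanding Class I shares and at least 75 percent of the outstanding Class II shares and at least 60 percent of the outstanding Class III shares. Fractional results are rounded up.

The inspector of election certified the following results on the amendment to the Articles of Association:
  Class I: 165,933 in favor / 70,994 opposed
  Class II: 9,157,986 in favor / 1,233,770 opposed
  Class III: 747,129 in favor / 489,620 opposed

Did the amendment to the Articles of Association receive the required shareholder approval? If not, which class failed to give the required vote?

Approved — every class gave the required vote.

Class I: 3/5 of 276465 = 165879; 165,879 required, 165,933 in favor — approved.
Class II: 3/4 of 12208616 = 9156462; 9,156,462 required, 9,157,986 in favor — approved.
Class III: 3/5 of 1244765 = 746859; 746,859 required, 747,129 in favor — approved.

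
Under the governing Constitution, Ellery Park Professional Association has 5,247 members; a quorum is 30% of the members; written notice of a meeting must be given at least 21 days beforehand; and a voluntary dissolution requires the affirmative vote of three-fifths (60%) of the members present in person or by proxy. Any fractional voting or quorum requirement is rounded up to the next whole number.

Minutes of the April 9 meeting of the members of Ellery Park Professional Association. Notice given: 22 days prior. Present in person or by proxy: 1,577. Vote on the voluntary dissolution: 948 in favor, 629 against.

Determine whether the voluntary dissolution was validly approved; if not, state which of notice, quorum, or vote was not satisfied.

Valid — all requirements satisfied.

Notice: 22 days given; 21 required. Satisfied.
Quorum: 30% of 5,247 = 1,574.10, rounded up to 1,575; 1,577 present. Satisfied.
Vote: requires three-fifths of those present (1,577); 3/5 of 1577 = 946.20, rounded up to 947, so 947 needed; 948 in favor. Satisfied.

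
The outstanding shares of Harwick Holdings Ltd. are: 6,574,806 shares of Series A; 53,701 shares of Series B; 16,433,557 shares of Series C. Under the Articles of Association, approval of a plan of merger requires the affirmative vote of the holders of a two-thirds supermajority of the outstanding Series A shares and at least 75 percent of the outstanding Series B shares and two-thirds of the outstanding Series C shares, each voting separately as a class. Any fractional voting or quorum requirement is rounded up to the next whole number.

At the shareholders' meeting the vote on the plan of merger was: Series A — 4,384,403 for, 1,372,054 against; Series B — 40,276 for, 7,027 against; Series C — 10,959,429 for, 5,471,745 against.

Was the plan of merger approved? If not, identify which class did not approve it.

Series A: 2/3 of 6574806 = 4383204; 4,383,204 required, 4,384,403 in favor — approved.
Series B: 3/4 of 53701 = 40275.75, rounded up to 40276; 40,276 required, 40,276 in favor — approved.
Series C: 2/3 of 16433557 = 10955704.67, rounded up to 10955705; 10,955,705 required, 10,959,429 in favor — approved.

Approved — every class gave the required vote.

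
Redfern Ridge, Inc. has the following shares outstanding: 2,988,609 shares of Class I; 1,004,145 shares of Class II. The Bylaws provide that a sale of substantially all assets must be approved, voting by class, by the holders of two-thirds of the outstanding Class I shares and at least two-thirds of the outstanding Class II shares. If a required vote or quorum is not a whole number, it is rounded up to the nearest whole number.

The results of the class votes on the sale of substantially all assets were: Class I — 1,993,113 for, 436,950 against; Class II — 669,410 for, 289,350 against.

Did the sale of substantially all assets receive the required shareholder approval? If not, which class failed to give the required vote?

Not approved — the Class II shares did not give the required vote.

Class I: 2/3 of 2988609 = 1992406; 1,992,406 required, 1,993,113 in favor — approved.
Class II: 2/3 of 1004145 = 669430; 669,430 required, 669,410 in favor — not approved.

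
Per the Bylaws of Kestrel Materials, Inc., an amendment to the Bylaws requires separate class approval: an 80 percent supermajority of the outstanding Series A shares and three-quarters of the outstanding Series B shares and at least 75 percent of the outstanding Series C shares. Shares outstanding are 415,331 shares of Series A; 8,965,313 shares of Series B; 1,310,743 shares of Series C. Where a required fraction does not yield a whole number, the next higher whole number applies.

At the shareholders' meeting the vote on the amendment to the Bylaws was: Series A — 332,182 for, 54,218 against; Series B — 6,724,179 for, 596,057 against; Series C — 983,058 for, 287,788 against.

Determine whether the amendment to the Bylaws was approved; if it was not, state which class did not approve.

Series A: 4/5 of 415331 = 332264.80, rounded up to 332265; 332,265 required, 332,182 in favor — not approved.
Series B: 3/4 of 8965313 = 6723984.75, rounded up to 6723985; 6,723,985 required, 6,724,179 in favor — approved.
Series C: 3/4 of 1310743 = 983057.25, rounded up to 983058; 983,058 required, 983,058 in favor — approved.

Not approved — the Series A shares did not give the required vote.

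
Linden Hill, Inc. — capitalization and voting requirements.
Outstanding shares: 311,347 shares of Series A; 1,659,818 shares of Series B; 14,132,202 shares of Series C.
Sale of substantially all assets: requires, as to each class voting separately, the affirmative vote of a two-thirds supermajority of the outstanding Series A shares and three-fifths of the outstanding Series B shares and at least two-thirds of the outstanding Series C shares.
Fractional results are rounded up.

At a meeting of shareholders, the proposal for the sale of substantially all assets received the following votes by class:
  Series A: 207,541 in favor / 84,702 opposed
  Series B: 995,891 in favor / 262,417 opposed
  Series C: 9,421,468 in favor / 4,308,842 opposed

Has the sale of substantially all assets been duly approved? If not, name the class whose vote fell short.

Not approved — the Series A shares did not give the required vote.

Series A: 2/3 of 311347 = 207564.67, rounded up to 207565; 207,565 required, 207,541 in favor — not approved.
Series B: 3/5 of 1659818 = 995890.80, rounded up to 995891; 995,891 required, 995,891 in favor — approved.
Series C: 2/3 of 14132202 = 9421468; 9,421,468 required, 9,421,468 in favor — approved.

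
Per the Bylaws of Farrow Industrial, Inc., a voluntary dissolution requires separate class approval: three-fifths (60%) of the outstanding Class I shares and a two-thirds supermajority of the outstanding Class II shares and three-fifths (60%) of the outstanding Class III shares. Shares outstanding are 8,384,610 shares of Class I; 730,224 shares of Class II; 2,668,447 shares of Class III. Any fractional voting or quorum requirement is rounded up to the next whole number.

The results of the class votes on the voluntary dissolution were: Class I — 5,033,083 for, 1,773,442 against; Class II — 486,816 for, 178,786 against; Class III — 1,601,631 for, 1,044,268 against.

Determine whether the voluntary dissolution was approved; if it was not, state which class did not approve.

Class I: 3/5 of 8384610 = 5030766; 5,030,766 required, 5,033,083 in favor — approved.
Class II: 2/3 of 730224 = 486816; 486,816 required, 486,816 in favor — approved.
Class III: 3/5 of 2668447 = 1601068.20, rounded up to 1601069; 1,601,069 required, 1,601,631 in favor — approved.

Approved — every class gave the required vote.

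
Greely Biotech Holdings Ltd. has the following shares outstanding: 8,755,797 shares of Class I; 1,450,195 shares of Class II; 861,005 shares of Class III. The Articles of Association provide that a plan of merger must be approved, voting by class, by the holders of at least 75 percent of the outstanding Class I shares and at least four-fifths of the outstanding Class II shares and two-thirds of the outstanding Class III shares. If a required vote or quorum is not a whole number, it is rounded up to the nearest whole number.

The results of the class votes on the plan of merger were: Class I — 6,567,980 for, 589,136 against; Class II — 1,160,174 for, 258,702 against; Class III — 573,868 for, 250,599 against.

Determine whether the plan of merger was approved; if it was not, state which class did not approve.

Not approved — the Class III shares did not give the required vote.

Class I: 3/4 of 8755797 = 6566847.75, rounded up to 6566848; 6,566,848 required, 6,567,980 in favor — approved.
Class II: 4/5 of 1450195 = 1160156; 1,160,156 required, 1,160,174 in favor — approved.
Class III: 2/3 of 861005 = 574003.33, rounded up to 574004; 574,004 required, 573,868 in favor — not approved.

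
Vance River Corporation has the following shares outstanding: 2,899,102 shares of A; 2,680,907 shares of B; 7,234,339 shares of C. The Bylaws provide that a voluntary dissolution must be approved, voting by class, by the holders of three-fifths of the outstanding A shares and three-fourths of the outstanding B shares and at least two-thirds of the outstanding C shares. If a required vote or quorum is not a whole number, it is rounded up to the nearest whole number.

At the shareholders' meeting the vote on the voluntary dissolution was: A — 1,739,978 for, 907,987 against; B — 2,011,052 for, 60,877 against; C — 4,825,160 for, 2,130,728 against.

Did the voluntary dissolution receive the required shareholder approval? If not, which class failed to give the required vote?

Approved — every class gave the required vote.

A: 3/5 of 2899102 = 1739461.20, rounded up to 1739462; 1,739,462 required, 1,739,978 in favor — approved.
B: 3/4 of 2680907 = 2010680.25, rounded up to 2010681; 2,010,681 required, 2,011,052 in favor — approved.
C: 2/3 of 7234339 = 4822892.67, rounded up to 4822893; 4,822,893 required, 4,825,160 in favor — approved.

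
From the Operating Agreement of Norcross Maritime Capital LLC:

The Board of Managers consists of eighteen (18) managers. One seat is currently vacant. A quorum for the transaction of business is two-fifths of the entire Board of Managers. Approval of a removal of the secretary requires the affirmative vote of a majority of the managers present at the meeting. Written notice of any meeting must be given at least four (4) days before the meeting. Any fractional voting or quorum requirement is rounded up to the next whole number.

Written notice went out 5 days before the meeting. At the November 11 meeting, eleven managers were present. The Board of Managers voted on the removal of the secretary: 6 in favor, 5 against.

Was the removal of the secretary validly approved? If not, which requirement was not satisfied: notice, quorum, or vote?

Notice: 5 days given; 4 required (5 ≥ 4). Satisfied.
Quorum: 11 present; quorum is 8. Satisfied.
Vote: the removal of the secretary requires a majority of the managers present (11). A majority of 11 is 6, so 6 affirmative votes are needed; 6 voted in favor. Satisfied.

Valid — all requirements satisfied.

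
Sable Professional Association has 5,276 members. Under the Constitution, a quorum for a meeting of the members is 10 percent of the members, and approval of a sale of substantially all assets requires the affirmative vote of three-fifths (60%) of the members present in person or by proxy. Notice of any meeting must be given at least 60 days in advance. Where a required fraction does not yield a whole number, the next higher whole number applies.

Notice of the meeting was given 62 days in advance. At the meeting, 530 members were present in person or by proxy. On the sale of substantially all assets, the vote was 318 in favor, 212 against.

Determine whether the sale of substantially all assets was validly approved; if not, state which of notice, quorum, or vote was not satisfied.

Valid — all requirements satisfied.

Notice: 62 days given; 60 required. Satisfied.
Quorum: 10% of 5,276 = 527.60, rounded up to 528; 530 present. Satisfied.
Vote: requires three-fifths of those present (530); 3/5 of 530 = 318, so 318 needed; 318 in favor. Satisfied.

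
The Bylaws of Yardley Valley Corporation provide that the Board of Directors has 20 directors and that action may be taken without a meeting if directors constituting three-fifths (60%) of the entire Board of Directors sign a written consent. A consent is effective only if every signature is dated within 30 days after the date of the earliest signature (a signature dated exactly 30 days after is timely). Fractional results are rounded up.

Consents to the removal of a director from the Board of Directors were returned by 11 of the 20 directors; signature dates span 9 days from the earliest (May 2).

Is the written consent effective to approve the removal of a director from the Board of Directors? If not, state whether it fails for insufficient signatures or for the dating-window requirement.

Signatures required: three-fifths (60%) of 20 — 3/5 of 20 = 12, so 12 needed; 11 signed. Insufficient.
Dating window: the latest signature is 9 days after the earliest; the limit is 30 days. Within the window.

Not effective — insufficient signatures.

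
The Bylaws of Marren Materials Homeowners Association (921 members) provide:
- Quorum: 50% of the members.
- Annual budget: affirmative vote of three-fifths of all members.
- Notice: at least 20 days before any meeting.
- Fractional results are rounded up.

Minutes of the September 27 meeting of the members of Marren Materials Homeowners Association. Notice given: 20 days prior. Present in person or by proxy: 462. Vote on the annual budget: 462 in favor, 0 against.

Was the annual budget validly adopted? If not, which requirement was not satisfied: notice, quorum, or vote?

Notice: 20 days given; 20 required. Satisfied.
Quorum: 50% of 921 = 460.50, rounded up to 461; 462 present. Satisfied.
Vote: requires three-fifths of all members (921); 3/5 of 921 = 552.60, rounded up to 553, so 553 needed; 462 in favor. Not satisfied.

Invalid — vote requirement not satisfied.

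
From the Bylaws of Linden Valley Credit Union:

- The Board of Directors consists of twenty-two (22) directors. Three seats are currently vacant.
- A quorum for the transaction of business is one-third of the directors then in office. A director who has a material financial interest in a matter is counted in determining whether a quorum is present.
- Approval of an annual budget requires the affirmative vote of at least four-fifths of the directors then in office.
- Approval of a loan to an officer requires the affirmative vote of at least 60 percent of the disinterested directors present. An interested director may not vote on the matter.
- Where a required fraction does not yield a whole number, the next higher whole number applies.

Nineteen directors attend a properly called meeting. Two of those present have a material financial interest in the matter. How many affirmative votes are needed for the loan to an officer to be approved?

11

The loan to an officer requires three-fifths of the disinterested directors present (19 − 2 = 17).
3/5 of 17 = 10.20, rounded up to 11.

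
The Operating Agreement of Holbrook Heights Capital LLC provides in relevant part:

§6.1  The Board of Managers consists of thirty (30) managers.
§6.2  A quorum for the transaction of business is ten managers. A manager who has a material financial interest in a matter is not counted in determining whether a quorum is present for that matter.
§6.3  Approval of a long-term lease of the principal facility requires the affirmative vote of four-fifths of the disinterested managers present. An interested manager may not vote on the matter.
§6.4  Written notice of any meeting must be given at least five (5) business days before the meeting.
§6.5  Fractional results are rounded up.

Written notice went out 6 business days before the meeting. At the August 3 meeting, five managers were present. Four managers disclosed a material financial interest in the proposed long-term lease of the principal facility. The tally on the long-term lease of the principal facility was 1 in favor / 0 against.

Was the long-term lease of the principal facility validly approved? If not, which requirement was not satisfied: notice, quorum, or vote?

Notice: 6 business days given; 5 required (6 ≥ 5). Satisfied.
Quorum: 5 present, but the 4 interested managers do not count, leaving 1. Quorum is 10. Not satisfied.
Vote: the long-term lease of the principal facility requires four-fifths of the disinterested managers present (5 − 4 = 1). 4/5 of 1 = 0.80, rounded up to 1, so 1 affirmative vote is needed; 1 voted in favor. Satisfied. (Moot — without a quorum no business can be validly transacted.)

Invalid — quorum requirement not satisfied.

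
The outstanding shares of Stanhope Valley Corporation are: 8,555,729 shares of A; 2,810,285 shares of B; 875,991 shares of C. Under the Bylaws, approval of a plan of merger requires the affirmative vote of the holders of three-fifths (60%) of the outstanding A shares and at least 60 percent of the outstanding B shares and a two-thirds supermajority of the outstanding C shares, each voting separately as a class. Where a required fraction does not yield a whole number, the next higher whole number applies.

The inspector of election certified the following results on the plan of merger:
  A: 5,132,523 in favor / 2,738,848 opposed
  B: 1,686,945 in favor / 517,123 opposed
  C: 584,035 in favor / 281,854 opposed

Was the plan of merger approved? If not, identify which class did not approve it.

Not approved — the A shares did not give the required vote.

A: 3/5 of 8555729 = 5133437.40, rounded up to 5133438; 5,133,438 required, 5,132,523 in favor — not approved.
B: 3/5 of 2810285 = 1686171; 1,686,171 required, 1,686,945 in favor — approved.
C: 2/3 of 875991 = 583994; 583,994 required, 584,035 in favor — approved.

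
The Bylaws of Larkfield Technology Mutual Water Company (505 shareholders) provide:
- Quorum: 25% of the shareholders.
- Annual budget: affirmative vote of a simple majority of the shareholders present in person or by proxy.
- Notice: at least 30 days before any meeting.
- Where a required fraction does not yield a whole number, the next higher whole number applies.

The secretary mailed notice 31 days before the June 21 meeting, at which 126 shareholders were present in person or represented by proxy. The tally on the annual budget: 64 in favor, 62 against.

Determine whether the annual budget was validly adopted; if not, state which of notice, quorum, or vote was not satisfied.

Invalid — quorum requirement not satisfied.

Notice: 31 days given; 30 required. Satisfied.
Quorum: 25% of 505 = 126.25, rounded up to 127; 126 present. Not satisfied.
Vote: requires a majority of those present (126); a majority of 126 is 64, so 64 needed; 64 in favor. Satisfied.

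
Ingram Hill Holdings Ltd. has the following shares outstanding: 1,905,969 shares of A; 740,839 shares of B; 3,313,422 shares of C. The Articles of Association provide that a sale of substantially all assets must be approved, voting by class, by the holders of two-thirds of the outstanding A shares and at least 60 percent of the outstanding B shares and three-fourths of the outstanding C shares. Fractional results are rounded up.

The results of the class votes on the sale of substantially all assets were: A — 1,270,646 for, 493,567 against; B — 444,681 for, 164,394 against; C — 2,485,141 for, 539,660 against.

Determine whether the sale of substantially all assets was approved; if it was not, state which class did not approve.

A: 2/3 of 1905969 = 1270646; 1,270,646 required, 1,270,646 in favor — approved.
B: 3/5 of 740839 = 444503.40, rounded up to 444504; 444,504 required, 444,681 in favor — approved.
C: 3/4 of 3313422 = 2485066.50, rounded up to 2485067; 2,485,067 required, 2,485,141 in favor — approved.

Approved — every class gave the required vote.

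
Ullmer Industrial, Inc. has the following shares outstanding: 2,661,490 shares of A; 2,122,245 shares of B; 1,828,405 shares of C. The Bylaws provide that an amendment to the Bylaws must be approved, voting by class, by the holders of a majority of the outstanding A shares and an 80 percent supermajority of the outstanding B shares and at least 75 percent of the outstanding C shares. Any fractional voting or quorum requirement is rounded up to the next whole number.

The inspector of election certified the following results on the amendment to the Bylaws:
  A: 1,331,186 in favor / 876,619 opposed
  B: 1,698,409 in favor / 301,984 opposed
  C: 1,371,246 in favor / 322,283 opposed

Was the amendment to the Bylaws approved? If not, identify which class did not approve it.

A: a majority of 2661490 is 1330746; 1,330,746 required, 1,331,186 in favor — approved.
B: 4/5 of 2122245 = 1697796; 1,697,796 required, 1,698,409 in favor — approved.
C: 3/4 of 1828405 = 1371303.75, rounded up to 1371304; 1,371,304 required, 1,371,246 in favor — not approved.

Not approved — the C shares did not give the required vote.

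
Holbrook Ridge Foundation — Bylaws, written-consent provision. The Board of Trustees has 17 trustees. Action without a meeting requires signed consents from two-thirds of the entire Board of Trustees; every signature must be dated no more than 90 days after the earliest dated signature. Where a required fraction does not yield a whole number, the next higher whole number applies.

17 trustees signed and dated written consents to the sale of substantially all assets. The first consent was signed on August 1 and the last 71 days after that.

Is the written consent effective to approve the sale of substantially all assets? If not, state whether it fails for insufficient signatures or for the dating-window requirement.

Effective — both the signature and dating-window requirements are satisfied.

Signatures required: two-thirds of 17 — 2/3 of 17 = 11.33, rounded up to 12, so 12 needed; 17 signed. Sufficient.
Dating window: the latest signature is 71 days after the earliest; the limit is 90 days. Within the window.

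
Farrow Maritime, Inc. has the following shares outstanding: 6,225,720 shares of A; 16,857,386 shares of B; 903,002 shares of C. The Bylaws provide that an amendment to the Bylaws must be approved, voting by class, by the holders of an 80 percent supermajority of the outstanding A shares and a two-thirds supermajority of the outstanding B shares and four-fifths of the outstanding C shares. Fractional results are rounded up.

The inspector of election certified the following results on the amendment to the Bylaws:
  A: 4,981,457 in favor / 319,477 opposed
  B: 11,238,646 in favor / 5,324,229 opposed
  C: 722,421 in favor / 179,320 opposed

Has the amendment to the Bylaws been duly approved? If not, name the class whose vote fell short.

A: 4/5 of 6225720 = 4980576; 4,980,576 required, 4,981,457 in favor — approved.
B: 2/3 of 16857386 = 11238257.33, rounded up to 11238258; 11,238,258 required, 11,238,646 in favor — approved.
C: 4/5 of 903002 = 722401.60, rounded up to 722402; 722,402 required, 722,421 in favor — approved.

Approved — every class gave the required vote.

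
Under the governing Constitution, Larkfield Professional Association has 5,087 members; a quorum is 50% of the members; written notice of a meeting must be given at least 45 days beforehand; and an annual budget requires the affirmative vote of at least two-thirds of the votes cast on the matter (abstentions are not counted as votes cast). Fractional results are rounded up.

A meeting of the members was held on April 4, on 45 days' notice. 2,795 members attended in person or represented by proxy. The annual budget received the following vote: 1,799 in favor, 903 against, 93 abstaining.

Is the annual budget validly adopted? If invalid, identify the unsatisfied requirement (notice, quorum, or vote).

Notice: 45 days given; 45 required. Satisfied.
Quorum: 50% of 5,087 = 2,543.50, rounded up to 2,544; 2,795 present. Satisfied.
Vote: requires two-thirds of the votes cast (2,795 − 93 abstaining = 2,702); 2/3 of 2702 = 1801.33, rounded up to 1802, so 1,802 needed; 1,799 in favor. Not satisfied.

Invalid — vote requirement not satisfied.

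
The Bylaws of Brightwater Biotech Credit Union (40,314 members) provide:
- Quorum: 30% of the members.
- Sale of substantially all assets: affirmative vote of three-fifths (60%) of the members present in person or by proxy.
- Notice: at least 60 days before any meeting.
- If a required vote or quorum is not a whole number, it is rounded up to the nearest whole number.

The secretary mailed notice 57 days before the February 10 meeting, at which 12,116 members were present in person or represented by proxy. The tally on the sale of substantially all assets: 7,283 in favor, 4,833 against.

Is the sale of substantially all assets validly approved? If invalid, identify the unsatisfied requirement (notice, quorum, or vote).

Notice: 57 days given; 60 required. Not satisfied.
Quorum: 30% of 40,314 = 12,094.20, rounded up to 12,095; 12,116 present. Satisfied.
Vote: requires three-fifths of those present (12,116); 3/5 of 12116 = 7269.60, rounded up to 7270, so 7,270 needed; 7,283 in favor. Satisfied.

Invalid — notice requirement not satisfied.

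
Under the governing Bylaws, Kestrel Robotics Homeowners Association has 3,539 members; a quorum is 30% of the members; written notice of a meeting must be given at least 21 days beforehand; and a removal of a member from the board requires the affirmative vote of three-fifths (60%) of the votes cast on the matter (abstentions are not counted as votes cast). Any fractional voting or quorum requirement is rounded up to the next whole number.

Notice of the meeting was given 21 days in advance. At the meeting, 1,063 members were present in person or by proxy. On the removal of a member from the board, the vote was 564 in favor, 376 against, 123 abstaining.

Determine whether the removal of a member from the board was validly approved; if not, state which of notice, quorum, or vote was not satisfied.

Valid — all requirements satisfied.

Notice: 21 days given; 21 required. Satisfied.
Quorum: 30% of 3,539 = 1,061.70, rounded up to 1,062; 1,063 present. Satisfied.
Vote: requires three-fifths of the votes cast (1,063 − 123 abstaining = 940); 3/5 of 940 = 564, so 564 needed; 564 in favor. Satisfied.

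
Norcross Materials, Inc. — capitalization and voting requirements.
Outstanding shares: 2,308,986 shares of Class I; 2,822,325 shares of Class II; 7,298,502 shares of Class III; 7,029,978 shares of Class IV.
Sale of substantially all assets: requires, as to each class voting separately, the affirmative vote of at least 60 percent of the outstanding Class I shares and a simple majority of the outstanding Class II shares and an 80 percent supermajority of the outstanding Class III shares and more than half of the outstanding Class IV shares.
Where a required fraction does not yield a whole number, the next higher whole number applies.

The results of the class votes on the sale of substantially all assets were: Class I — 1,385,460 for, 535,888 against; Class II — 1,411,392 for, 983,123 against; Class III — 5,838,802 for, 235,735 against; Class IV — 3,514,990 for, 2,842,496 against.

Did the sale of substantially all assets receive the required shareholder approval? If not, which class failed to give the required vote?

Approved — every class gave the required vote.

Class I: 3/5 of 2308986 = 1385391.60, rounded up to 1385392; 1,385,392 required, 1,385,460 in favor — approved.
Class II: a majority of 2822325 is 1411163; 1,411,163 required, 1,411,392 in favor — approved.
Class III: 4/5 of 7298502 = 5838801.60, rounded up to 5838802; 5,838,802 required, 5,838,802 in favor — approved.
Class IV: a majority of 7029978 is 3514990; 3,514,990 required, 3,514,990 in favor — approved.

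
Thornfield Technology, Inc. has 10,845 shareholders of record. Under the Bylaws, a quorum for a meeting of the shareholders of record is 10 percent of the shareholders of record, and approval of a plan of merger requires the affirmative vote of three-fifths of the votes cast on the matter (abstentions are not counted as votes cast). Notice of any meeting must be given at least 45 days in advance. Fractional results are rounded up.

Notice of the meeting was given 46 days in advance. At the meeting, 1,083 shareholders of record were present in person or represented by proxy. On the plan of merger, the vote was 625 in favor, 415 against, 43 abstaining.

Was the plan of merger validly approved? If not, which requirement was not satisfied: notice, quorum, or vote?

Notice: 46 days given; 45 required. Satisfied.
Quorum: 10% of 10,845 = 1,084.50, rounded up to 1,085; 1,083 present. Not satisfied.
Vote: requires three-fifths of the votes cast (1,083 − 43 abstaining = 1,040); 3/5 of 1040 = 624, so 624 needed; 625 in favor. Satisfied.

Invalid — quorum requirement not satisfied.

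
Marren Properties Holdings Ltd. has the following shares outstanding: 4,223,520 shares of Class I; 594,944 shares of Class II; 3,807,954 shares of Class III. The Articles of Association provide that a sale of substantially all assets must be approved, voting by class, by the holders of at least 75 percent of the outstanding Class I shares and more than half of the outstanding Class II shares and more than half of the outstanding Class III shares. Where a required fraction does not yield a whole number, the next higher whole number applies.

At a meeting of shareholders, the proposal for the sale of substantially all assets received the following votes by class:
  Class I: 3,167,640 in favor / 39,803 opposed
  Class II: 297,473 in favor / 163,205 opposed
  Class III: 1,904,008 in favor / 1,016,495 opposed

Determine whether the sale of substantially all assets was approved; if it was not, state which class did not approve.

Approved — every class gave the required vote.

Class I: 3/4 of 4223520 = 3167640; 3,167,640 required, 3,167,640 in favor — approved.
Class II: a majority of 594944 is 297473; 297,473 required, 297,473 in favor — approved.
Class III: a majority of 3807954 is 1903978; 1,903,978 required, 1,904,008 in favor — approved.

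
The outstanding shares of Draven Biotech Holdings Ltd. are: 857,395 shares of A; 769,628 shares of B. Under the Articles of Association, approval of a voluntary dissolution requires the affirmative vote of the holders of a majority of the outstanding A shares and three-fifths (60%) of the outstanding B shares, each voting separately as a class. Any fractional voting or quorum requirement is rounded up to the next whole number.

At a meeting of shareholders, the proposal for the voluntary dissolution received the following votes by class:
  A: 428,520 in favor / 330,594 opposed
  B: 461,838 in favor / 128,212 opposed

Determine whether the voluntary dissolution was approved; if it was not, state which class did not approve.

Not approved — the A shares did not give the required vote.

A: a majority of 857395 is 428698; 428,698 required, 428,520 in favor — not approved.
B: 3/5 of 769628 = 461776.80, rounded up to 461777; 461,777 required, 461,838 in favor — approved.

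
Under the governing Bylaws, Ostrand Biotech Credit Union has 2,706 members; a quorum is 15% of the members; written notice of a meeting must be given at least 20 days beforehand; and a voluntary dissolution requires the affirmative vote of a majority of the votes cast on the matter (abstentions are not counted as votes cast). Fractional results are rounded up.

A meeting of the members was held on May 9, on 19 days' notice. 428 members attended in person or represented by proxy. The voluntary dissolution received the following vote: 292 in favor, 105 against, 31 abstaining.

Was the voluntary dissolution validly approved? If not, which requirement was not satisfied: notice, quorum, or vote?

Invalid — notice requirement not satisfied.

Notice: 19 days given; 20 required. Not satisfied.
Quorum: 15% of 2,706 = 405.90, rounded up to 406; 428 present. Satisfied.
Vote: requires a majority of the votes cast (428 − 31 abstaining = 397); a majority of 397 is 199, so 199 needed; 292 in favor. Satisfied.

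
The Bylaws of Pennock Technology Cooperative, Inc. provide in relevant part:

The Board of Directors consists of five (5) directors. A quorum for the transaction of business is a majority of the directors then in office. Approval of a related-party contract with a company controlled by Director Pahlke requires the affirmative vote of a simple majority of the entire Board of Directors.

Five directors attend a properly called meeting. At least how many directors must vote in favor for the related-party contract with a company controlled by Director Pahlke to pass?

3

The related-party contract with a company controlled by Director Pahlke requires a majority of the entire Board of Directors (5).
A majority of 5 is 3.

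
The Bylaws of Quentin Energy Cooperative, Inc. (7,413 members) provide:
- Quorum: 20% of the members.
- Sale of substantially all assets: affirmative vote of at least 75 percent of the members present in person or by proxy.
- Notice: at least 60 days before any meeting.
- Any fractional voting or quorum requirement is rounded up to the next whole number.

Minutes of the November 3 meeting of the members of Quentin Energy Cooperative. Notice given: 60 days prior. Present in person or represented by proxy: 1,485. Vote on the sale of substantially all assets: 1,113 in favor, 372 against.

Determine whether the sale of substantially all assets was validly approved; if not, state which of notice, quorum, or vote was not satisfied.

Notice: 60 days given; 60 required. Satisfied.
Quorum: 20% of 7,413 = 1,482.60, rounded up to 1,483; 1,485 present. Satisfied.
Vote: requires three-fourths of those present (1,485); 3/4 of 1485 = 1113.75, rounded up to 1114, so 1,114 needed; 1,113 in favor. Not satisfied.

Invalid — vote requirement not satisfied.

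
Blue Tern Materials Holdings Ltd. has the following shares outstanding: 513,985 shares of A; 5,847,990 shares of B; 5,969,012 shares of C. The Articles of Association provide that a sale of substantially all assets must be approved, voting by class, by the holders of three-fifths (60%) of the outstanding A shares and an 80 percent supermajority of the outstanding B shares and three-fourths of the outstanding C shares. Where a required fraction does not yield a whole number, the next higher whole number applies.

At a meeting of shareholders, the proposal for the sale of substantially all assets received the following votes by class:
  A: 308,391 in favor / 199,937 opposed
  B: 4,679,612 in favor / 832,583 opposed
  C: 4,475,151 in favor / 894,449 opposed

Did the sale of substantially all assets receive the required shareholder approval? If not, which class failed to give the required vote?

A: 3/5 of 513985 = 308391; 308,391 required, 308,391 in favor — approved.
B: 4/5 of 5847990 = 4678392; 4,678,392 required, 4,679,612 in favor — approved.
C: 3/4 of 5969012 = 4476759; 4,476,759 required, 4,475,151 in favor — not approved.

Not approved — the C shares did not give the required vote.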